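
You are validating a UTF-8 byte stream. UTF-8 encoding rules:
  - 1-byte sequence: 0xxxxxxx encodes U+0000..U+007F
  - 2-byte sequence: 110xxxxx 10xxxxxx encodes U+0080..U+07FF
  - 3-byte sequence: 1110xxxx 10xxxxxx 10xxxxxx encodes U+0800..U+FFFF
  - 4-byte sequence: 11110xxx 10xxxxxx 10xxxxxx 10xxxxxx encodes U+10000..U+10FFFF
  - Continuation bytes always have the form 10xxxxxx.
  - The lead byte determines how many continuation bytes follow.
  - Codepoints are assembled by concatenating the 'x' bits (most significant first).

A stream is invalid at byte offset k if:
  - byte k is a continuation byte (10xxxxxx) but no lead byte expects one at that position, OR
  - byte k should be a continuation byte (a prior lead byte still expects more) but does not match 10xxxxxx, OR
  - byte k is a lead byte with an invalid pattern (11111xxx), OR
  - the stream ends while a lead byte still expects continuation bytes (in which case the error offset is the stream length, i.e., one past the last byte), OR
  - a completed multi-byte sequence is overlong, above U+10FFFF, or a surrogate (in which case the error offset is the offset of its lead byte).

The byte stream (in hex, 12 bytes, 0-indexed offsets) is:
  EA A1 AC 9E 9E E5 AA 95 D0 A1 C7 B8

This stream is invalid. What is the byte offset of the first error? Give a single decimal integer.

Byte[0]=EA: 3-byte lead, need 2 cont bytes. acc=0xA
Byte[1]=A1: continuation. acc=(acc<<6)|0x21=0x2A1
Byte[2]=AC: continuation. acc=(acc<<6)|0x2C=0xA86C
Completed: cp=U+A86C (starts at byte 0)
Byte[3]=9E: INVALID lead byte (not 0xxx/110x/1110/11110)

Answer: 3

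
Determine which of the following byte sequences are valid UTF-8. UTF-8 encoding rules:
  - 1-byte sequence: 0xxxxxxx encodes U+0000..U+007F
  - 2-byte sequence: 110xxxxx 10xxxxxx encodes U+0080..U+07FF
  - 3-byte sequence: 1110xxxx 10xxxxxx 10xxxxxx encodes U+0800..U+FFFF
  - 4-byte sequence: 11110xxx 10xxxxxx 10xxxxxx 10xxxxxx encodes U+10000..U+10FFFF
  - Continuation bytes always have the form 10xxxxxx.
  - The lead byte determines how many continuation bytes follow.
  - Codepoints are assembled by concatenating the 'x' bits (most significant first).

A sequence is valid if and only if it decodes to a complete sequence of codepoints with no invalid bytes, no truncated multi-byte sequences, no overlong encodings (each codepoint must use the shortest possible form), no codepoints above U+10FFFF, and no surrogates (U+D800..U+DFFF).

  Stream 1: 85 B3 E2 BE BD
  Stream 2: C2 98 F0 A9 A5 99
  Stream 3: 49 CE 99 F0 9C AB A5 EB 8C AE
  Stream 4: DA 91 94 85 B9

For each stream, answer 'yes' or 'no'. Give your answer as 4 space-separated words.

Stream 1: error at byte offset 0. INVALID
Stream 2: decodes cleanly. VALID
Stream 3: decodes cleanly. VALID
Stream 4: error at byte offset 2. INVALID

Answer: no yes yes no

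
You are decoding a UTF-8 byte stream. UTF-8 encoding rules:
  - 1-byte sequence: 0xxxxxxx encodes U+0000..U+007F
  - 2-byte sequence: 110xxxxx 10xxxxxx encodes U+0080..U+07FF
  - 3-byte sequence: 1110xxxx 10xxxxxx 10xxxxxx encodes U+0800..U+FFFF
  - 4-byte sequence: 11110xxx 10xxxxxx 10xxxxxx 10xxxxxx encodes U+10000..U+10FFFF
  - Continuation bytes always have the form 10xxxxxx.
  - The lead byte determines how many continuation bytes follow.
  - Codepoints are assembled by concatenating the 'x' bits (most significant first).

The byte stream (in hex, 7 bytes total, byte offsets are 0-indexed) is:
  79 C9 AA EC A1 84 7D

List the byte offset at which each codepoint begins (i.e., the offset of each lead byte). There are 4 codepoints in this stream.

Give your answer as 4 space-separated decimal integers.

Answer: 0 1 3 6

Derivation:
Byte[0]=79: 1-byte ASCII. cp=U+0079
Byte[1]=C9: 2-byte lead, need 1 cont bytes. acc=0x9
Byte[2]=AA: continuation. acc=(acc<<6)|0x2A=0x26A
Completed: cp=U+026A (starts at byte 1)
Byte[3]=EC: 3-byte lead, need 2 cont bytes. acc=0xC
Byte[4]=A1: continuation. acc=(acc<<6)|0x21=0x321
Byte[5]=84: continuation. acc=(acc<<6)|0x04=0xC844
Completed: cp=U+C844 (starts at byte 3)
Byte[6]=7D: 1-byte ASCII. cp=U+007D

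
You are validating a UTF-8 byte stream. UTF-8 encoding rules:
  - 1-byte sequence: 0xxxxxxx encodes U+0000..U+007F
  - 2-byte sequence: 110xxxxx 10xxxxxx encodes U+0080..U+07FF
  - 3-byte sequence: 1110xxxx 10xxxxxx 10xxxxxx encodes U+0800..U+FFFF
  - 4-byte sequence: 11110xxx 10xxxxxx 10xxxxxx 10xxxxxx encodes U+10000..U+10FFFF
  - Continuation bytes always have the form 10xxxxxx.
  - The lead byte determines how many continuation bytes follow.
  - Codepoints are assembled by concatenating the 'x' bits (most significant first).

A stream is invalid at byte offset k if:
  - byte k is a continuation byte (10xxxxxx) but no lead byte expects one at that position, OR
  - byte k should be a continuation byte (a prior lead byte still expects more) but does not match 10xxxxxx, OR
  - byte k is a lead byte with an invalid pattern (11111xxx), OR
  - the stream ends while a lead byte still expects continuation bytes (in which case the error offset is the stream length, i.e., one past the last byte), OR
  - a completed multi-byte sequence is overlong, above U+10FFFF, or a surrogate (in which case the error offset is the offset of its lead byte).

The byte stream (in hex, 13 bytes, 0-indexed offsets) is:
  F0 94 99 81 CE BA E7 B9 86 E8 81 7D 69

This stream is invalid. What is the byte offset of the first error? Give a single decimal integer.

Byte[0]=F0: 4-byte lead, need 3 cont bytes. acc=0x0
Byte[1]=94: continuation. acc=(acc<<6)|0x14=0x14
Byte[2]=99: continuation. acc=(acc<<6)|0x19=0x519
Byte[3]=81: continuation. acc=(acc<<6)|0x01=0x14641
Completed: cp=U+14641 (starts at byte 0)
Byte[4]=CE: 2-byte lead, need 1 cont bytes. acc=0xE
Byte[5]=BA: continuation. acc=(acc<<6)|0x3A=0x3BA
Completed: cp=U+03BA (starts at byte 4)
Byte[6]=E7: 3-byte lead, need 2 cont bytes. acc=0x7
Byte[7]=B9: continuation. acc=(acc<<6)|0x39=0x1F9
Byte[8]=86: continuation. acc=(acc<<6)|0x06=0x7E46
Completed: cp=U+7E46 (starts at byte 6)
Byte[9]=E8: 3-byte lead, need 2 cont bytes. acc=0x8
Byte[10]=81: continuation. acc=(acc<<6)|0x01=0x201
Byte[11]=7D: expected 10xxxxxx continuation. INVALID

Answer: 11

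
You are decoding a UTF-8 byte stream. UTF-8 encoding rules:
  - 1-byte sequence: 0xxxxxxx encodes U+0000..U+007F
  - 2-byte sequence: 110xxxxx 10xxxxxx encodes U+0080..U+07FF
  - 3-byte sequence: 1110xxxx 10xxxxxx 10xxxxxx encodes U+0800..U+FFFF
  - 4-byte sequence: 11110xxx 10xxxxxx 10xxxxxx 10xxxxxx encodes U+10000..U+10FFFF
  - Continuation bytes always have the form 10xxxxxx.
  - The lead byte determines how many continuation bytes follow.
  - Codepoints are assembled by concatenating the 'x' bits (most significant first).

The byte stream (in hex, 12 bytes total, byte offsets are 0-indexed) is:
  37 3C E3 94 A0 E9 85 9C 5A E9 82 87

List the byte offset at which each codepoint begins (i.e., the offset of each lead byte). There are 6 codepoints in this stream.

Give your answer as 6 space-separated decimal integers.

Byte[0]=37: 1-byte ASCII. cp=U+0037
Byte[1]=3C: 1-byte ASCII. cp=U+003C
Byte[2]=E3: 3-byte lead, need 2 cont bytes. acc=0x3
Byte[3]=94: continuation. acc=(acc<<6)|0x14=0xD4
Byte[4]=A0: continuation. acc=(acc<<6)|0x20=0x3520
Completed: cp=U+3520 (starts at byte 2)
Byte[5]=E9: 3-byte lead, need 2 cont bytes. acc=0x9
Byte[6]=85: continuation. acc=(acc<<6)|0x05=0x245
Byte[7]=9C: continuation. acc=(acc<<6)|0x1C=0x915C
Completed: cp=U+915C (starts at byte 5)
Byte[8]=5A: 1-byte ASCII. cp=U+005A
Byte[9]=E9: 3-byte lead, need 2 cont bytes. acc=0x9
Byte[10]=82: continuation. acc=(acc<<6)|0x02=0x242
Byte[11]=87: continuation. acc=(acc<<6)|0x07=0x9087
Completed: cp=U+9087 (starts at byte 9)

Answer: 0 1 2 5 8 9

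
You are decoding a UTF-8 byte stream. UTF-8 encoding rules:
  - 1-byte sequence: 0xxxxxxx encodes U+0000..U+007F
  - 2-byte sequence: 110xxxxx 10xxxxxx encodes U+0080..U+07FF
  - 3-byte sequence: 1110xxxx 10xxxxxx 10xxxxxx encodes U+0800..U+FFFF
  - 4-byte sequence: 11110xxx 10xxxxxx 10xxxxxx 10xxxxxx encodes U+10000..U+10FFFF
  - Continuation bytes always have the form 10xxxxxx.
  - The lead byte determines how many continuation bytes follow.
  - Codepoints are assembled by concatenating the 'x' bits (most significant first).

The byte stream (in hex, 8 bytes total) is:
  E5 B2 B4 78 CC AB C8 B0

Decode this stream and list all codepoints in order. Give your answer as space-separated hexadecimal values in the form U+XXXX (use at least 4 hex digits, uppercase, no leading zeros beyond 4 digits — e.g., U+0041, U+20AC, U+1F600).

Answer: U+5CB4 U+0078 U+032B U+0230

Derivation:
Byte[0]=E5: 3-byte lead, need 2 cont bytes. acc=0x5
Byte[1]=B2: continuation. acc=(acc<<6)|0x32=0x172
Byte[2]=B4: continuation. acc=(acc<<6)|0x34=0x5CB4
Completed: cp=U+5CB4 (starts at byte 0)
Byte[3]=78: 1-byte ASCII. cp=U+0078
Byte[4]=CC: 2-byte lead, need 1 cont bytes. acc=0xC
Byte[5]=AB: continuation. acc=(acc<<6)|0x2B=0x32B
Completed: cp=U+032B (starts at byte 4)
Byte[6]=C8: 2-byte lead, need 1 cont bytes. acc=0x8
Byte[7]=B0: continuation. acc=(acc<<6)|0x30=0x230
Completed: cp=U+0230 (starts at byte 6)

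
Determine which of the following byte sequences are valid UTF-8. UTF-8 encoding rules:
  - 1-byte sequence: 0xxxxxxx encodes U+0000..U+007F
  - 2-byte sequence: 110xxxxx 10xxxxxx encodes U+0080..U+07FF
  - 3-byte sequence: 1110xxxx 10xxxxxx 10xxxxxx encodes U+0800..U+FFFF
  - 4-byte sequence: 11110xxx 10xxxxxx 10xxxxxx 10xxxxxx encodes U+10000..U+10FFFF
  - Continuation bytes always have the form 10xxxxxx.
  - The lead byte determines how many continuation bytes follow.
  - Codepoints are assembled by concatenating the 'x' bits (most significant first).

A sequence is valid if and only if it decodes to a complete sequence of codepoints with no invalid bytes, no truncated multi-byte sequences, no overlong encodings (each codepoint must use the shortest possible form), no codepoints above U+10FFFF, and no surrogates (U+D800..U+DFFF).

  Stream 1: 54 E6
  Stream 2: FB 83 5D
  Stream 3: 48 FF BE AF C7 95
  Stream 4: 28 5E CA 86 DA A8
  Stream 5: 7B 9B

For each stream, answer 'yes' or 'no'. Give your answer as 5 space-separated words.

Stream 1: error at byte offset 2. INVALID
Stream 2: error at byte offset 0. INVALID
Stream 3: error at byte offset 1. INVALID
Stream 4: decodes cleanly. VALID
Stream 5: error at byte offset 1. INVALID

Answer: no no no yes no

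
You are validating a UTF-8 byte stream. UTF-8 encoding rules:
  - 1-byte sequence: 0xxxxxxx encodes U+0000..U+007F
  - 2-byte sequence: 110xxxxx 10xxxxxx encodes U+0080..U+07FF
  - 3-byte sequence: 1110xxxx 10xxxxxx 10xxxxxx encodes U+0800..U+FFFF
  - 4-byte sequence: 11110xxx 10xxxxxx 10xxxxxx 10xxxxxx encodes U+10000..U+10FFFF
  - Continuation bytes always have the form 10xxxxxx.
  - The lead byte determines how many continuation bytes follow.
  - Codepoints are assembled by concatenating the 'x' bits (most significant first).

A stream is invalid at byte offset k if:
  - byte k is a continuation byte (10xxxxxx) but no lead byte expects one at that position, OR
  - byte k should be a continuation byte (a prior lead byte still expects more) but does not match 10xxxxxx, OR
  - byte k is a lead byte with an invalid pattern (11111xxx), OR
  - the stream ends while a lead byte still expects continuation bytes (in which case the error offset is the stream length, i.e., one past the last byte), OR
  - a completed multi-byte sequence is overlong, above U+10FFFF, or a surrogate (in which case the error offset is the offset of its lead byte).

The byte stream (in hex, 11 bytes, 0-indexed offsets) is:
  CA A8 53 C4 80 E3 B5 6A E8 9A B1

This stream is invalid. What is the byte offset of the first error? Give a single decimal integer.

Answer: 7

Derivation:
Byte[0]=CA: 2-byte lead, need 1 cont bytes. acc=0xA
Byte[1]=A8: continuation. acc=(acc<<6)|0x28=0x2A8
Completed: cp=U+02A8 (starts at byte 0)
Byte[2]=53: 1-byte ASCII. cp=U+0053
Byte[3]=C4: 2-byte lead, need 1 cont bytes. acc=0x4
Byte[4]=80: continuation. acc=(acc<<6)|0x00=0x100
Completed: cp=U+0100 (starts at byte 3)
Byte[5]=E3: 3-byte lead, need 2 cont bytes. acc=0x3
Byte[6]=B5: continuation. acc=(acc<<6)|0x35=0xF5
Byte[7]=6A: expected 10xxxxxx continuation. INVALID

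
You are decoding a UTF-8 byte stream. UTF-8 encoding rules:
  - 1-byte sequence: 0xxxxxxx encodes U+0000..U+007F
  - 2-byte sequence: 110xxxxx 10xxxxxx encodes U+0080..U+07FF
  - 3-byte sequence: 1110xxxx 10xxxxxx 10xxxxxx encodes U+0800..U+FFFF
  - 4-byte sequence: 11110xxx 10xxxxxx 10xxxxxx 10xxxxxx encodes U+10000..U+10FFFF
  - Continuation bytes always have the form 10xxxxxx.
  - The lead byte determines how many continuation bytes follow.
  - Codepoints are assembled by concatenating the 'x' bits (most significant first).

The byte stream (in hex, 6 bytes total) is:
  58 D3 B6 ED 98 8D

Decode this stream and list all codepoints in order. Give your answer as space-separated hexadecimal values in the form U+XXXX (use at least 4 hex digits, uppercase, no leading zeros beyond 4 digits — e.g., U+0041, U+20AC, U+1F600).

Byte[0]=58: 1-byte ASCII. cp=U+0058
Byte[1]=D3: 2-byte lead, need 1 cont bytes. acc=0x13
Byte[2]=B6: continuation. acc=(acc<<6)|0x36=0x4F6
Completed: cp=U+04F6 (starts at byte 1)
Byte[3]=ED: 3-byte lead, need 2 cont bytes. acc=0xD
Byte[4]=98: continuation. acc=(acc<<6)|0x18=0x358
Byte[5]=8D: continuation. acc=(acc<<6)|0x0D=0xD60D
Completed: cp=U+D60D (starts at byte 3)

Answer: U+0058 U+04F6 U+D60D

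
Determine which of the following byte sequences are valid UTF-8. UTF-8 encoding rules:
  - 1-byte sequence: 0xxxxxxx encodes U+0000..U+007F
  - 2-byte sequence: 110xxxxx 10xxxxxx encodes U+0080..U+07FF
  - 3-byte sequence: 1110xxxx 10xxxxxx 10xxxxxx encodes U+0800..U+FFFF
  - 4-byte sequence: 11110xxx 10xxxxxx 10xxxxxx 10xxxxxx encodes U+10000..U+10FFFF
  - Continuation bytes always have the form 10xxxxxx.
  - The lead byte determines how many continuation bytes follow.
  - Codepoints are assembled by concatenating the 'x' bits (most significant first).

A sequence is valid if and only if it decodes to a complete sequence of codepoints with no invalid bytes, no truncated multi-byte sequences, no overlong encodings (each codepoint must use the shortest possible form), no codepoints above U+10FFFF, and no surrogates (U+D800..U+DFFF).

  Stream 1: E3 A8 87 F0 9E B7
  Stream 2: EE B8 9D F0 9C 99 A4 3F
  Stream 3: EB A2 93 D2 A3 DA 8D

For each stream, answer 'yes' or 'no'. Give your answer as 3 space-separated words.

Stream 1: error at byte offset 6. INVALID
Stream 2: decodes cleanly. VALID
Stream 3: decodes cleanly. VALID

Answer: no yes yes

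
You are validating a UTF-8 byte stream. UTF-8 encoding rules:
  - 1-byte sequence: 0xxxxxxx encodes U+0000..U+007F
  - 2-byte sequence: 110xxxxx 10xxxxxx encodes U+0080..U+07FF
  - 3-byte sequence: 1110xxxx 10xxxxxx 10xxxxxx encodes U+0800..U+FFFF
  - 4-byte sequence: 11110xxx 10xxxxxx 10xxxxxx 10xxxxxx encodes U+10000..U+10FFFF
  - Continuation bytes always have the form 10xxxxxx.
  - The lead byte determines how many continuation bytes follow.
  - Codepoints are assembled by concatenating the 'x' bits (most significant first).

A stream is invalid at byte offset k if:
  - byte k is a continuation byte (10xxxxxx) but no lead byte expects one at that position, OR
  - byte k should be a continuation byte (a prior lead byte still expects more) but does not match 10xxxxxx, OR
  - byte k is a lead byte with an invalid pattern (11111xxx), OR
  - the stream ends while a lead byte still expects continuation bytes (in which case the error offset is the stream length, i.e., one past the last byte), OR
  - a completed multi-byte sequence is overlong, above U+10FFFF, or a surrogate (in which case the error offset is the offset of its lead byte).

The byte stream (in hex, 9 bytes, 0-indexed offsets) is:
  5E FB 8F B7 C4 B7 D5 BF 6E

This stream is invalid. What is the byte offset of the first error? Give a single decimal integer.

Byte[0]=5E: 1-byte ASCII. cp=U+005E
Byte[1]=FB: INVALID lead byte (not 0xxx/110x/1110/11110)

Answer: 1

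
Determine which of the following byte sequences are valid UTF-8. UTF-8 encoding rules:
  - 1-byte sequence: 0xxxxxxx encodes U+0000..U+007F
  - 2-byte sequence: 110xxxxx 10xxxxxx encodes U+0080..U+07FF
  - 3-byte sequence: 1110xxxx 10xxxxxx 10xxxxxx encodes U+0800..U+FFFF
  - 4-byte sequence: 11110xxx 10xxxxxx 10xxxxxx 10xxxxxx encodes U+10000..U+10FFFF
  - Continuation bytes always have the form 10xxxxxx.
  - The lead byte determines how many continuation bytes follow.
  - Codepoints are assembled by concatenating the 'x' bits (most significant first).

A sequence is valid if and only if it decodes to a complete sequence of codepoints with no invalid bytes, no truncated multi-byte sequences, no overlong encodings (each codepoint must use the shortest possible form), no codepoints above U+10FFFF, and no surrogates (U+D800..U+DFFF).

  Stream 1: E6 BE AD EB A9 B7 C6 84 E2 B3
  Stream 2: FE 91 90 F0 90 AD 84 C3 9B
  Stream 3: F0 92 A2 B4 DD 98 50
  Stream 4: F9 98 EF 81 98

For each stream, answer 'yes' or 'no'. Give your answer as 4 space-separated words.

Stream 1: error at byte offset 10. INVALID
Stream 2: error at byte offset 0. INVALID
Stream 3: decodes cleanly. VALID
Stream 4: error at byte offset 0. INVALID

Answer: no no yes no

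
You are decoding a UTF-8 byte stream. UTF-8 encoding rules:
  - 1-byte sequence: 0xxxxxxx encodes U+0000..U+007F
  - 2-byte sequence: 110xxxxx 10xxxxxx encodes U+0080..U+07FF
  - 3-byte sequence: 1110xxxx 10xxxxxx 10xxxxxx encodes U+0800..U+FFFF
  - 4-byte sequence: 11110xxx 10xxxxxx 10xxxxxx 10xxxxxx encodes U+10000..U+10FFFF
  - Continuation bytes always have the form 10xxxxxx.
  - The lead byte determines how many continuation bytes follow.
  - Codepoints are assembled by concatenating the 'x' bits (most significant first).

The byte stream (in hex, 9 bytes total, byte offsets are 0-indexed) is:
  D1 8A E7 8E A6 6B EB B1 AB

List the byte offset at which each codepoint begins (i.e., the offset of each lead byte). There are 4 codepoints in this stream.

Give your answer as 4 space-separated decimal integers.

Byte[0]=D1: 2-byte lead, need 1 cont bytes. acc=0x11
Byte[1]=8A: continuation. acc=(acc<<6)|0x0A=0x44A
Completed: cp=U+044A (starts at byte 0)
Byte[2]=E7: 3-byte lead, need 2 cont bytes. acc=0x7
Byte[3]=8E: continuation. acc=(acc<<6)|0x0E=0x1CE
Byte[4]=A6: continuation. acc=(acc<<6)|0x26=0x73A6
Completed: cp=U+73A6 (starts at byte 2)
Byte[5]=6B: 1-byte ASCII. cp=U+006B
Byte[6]=EB: 3-byte lead, need 2 cont bytes. acc=0xB
Byte[7]=B1: continuation. acc=(acc<<6)|0x31=0x2F1
Byte[8]=AB: continuation. acc=(acc<<6)|0x2B=0xBC6B
Completed: cp=U+BC6B (starts at byte 6)

Answer: 0 2 5 6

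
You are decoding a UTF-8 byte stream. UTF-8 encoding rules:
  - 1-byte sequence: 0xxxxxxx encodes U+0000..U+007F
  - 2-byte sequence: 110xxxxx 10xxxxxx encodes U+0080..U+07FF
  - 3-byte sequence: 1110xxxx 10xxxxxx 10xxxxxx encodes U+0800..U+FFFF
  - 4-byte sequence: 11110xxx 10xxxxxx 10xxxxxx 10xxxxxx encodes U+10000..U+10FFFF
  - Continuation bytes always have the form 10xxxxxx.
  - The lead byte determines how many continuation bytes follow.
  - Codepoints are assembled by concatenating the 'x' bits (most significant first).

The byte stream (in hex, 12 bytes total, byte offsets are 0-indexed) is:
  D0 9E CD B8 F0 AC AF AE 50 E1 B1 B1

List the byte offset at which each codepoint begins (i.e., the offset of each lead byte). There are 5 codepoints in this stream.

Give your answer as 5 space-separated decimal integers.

Byte[0]=D0: 2-byte lead, need 1 cont bytes. acc=0x10
Byte[1]=9E: continuation. acc=(acc<<6)|0x1E=0x41E
Completed: cp=U+041E (starts at byte 0)
Byte[2]=CD: 2-byte lead, need 1 cont bytes. acc=0xD
Byte[3]=B8: continuation. acc=(acc<<6)|0x38=0x378
Completed: cp=U+0378 (starts at byte 2)
Byte[4]=F0: 4-byte lead, need 3 cont bytes. acc=0x0
Byte[5]=AC: continuation. acc=(acc<<6)|0x2C=0x2C
Byte[6]=AF: continuation. acc=(acc<<6)|0x2F=0xB2F
Byte[7]=AE: continuation. acc=(acc<<6)|0x2E=0x2CBEE
Completed: cp=U+2CBEE (starts at byte 4)
Byte[8]=50: 1-byte ASCII. cp=U+0050
Byte[9]=E1: 3-byte lead, need 2 cont bytes. acc=0x1
Byte[10]=B1: continuation. acc=(acc<<6)|0x31=0x71
Byte[11]=B1: continuation. acc=(acc<<6)|0x31=0x1C71
Completed: cp=U+1C71 (starts at byte 9)

Answer: 0 2 4 8 9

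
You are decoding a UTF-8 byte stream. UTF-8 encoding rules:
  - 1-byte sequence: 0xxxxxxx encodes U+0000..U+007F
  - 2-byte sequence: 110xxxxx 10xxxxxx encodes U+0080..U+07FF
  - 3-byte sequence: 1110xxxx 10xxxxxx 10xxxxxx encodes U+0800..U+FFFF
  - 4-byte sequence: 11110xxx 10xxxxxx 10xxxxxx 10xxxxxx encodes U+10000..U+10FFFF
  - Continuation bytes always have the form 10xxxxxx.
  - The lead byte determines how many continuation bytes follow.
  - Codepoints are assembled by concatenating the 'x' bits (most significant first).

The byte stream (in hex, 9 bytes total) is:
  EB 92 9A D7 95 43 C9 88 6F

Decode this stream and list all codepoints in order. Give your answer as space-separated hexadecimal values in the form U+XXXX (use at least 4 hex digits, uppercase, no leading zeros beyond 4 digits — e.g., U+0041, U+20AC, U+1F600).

Answer: U+B49A U+05D5 U+0043 U+0248 U+006F

Derivation:
Byte[0]=EB: 3-byte lead, need 2 cont bytes. acc=0xB
Byte[1]=92: continuation. acc=(acc<<6)|0x12=0x2D2
Byte[2]=9A: continuation. acc=(acc<<6)|0x1A=0xB49A
Completed: cp=U+B49A (starts at byte 0)
Byte[3]=D7: 2-byte lead, need 1 cont bytes. acc=0x17
Byte[4]=95: continuation. acc=(acc<<6)|0x15=0x5D5
Completed: cp=U+05D5 (starts at byte 3)
Byte[5]=43: 1-byte ASCII. cp=U+0043
Byte[6]=C9: 2-byte lead, need 1 cont bytes. acc=0x9
Byte[7]=88: continuation. acc=(acc<<6)|0x08=0x248
Completed: cp=U+0248 (starts at byte 6)
Byte[8]=6F: 1-byte ASCII. cp=U+006F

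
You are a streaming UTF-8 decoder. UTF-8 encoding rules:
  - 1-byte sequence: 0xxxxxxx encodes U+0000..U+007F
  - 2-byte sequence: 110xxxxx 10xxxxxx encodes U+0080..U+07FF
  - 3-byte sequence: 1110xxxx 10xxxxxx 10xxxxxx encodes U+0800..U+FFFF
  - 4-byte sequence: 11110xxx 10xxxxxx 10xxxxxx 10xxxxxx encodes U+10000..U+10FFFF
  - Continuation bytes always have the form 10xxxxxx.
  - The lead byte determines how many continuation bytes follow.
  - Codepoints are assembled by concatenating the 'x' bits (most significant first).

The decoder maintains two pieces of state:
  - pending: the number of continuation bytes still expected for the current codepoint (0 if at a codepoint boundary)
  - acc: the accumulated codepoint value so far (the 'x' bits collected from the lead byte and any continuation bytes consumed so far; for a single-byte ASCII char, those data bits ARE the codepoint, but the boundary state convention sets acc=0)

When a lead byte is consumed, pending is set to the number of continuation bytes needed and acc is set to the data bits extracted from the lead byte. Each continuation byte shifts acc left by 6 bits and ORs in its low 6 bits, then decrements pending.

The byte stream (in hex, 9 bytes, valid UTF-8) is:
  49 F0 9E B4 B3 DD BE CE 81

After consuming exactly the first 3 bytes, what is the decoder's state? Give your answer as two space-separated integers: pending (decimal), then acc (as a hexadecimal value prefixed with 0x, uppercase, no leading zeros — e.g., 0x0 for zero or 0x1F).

Byte[0]=49: 1-byte. pending=0, acc=0x0
Byte[1]=F0: 4-byte lead. pending=3, acc=0x0
Byte[2]=9E: continuation. acc=(acc<<6)|0x1E=0x1E, pending=2

Answer: 2 0x1E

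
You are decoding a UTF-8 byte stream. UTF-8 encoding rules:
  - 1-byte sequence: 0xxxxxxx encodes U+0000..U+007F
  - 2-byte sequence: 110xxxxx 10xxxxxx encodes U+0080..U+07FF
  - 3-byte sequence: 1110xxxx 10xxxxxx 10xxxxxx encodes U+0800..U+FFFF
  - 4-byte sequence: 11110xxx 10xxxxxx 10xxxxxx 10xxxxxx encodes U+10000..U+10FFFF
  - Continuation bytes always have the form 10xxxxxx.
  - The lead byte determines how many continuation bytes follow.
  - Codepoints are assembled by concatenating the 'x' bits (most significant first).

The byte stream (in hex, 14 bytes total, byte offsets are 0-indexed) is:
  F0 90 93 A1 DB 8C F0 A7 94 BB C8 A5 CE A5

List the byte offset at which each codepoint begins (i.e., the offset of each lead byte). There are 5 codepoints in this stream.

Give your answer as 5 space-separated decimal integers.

Byte[0]=F0: 4-byte lead, need 3 cont bytes. acc=0x0
Byte[1]=90: continuation. acc=(acc<<6)|0x10=0x10
Byte[2]=93: continuation. acc=(acc<<6)|0x13=0x413
Byte[3]=A1: continuation. acc=(acc<<6)|0x21=0x104E1
Completed: cp=U+104E1 (starts at byte 0)
Byte[4]=DB: 2-byte lead, need 1 cont bytes. acc=0x1B
Byte[5]=8C: continuation. acc=(acc<<6)|0x0C=0x6CC
Completed: cp=U+06CC (starts at byte 4)
Byte[6]=F0: 4-byte lead, need 3 cont bytes. acc=0x0
Byte[7]=A7: continuation. acc=(acc<<6)|0x27=0x27
Byte[8]=94: continuation. acc=(acc<<6)|0x14=0x9D4
Byte[9]=BB: continuation. acc=(acc<<6)|0x3B=0x2753B
Completed: cp=U+2753B (starts at byte 6)
Byte[10]=C8: 2-byte lead, need 1 cont bytes. acc=0x8
Byte[11]=A5: continuation. acc=(acc<<6)|0x25=0x225
Completed: cp=U+0225 (starts at byte 10)
Byte[12]=CE: 2-byte lead, need 1 cont bytes. acc=0xE
Byte[13]=A5: continuation. acc=(acc<<6)|0x25=0x3A5
Completed: cp=U+03A5 (starts at byte 12)

Answer: 0 4 6 10 12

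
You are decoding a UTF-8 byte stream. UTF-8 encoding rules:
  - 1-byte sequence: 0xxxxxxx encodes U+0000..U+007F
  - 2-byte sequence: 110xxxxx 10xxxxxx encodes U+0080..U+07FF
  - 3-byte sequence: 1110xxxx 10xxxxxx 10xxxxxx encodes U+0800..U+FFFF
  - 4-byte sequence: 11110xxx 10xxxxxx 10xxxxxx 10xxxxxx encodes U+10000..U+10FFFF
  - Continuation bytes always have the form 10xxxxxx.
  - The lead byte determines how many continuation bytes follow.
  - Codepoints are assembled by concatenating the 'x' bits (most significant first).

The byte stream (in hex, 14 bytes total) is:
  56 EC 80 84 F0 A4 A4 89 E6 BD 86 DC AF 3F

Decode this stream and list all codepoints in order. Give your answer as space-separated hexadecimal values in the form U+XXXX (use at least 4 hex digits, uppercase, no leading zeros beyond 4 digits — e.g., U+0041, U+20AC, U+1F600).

Answer: U+0056 U+C004 U+24909 U+6F46 U+072F U+003F

Derivation:
Byte[0]=56: 1-byte ASCII. cp=U+0056
Byte[1]=EC: 3-byte lead, need 2 cont bytes. acc=0xC
Byte[2]=80: continuation. acc=(acc<<6)|0x00=0x300
Byte[3]=84: continuation. acc=(acc<<6)|0x04=0xC004
Completed: cp=U+C004 (starts at byte 1)
Byte[4]=F0: 4-byte lead, need 3 cont bytes. acc=0x0
Byte[5]=A4: continuation. acc=(acc<<6)|0x24=0x24
Byte[6]=A4: continuation. acc=(acc<<6)|0x24=0x924
Byte[7]=89: continuation. acc=(acc<<6)|0x09=0x24909
Completed: cp=U+24909 (starts at byte 4)
Byte[8]=E6: 3-byte lead, need 2 cont bytes. acc=0x6
Byte[9]=BD: continuation. acc=(acc<<6)|0x3D=0x1BD
Byte[10]=86: continuation. acc=(acc<<6)|0x06=0x6F46
Completed: cp=U+6F46 (starts at byte 8)
Byte[11]=DC: 2-byte lead, need 1 cont bytes. acc=0x1C
Byte[12]=AF: continuation. acc=(acc<<6)|0x2F=0x72F
Completed: cp=U+072F (starts at byte 11)
Byte[13]=3F: 1-byte ASCII. cp=U+003F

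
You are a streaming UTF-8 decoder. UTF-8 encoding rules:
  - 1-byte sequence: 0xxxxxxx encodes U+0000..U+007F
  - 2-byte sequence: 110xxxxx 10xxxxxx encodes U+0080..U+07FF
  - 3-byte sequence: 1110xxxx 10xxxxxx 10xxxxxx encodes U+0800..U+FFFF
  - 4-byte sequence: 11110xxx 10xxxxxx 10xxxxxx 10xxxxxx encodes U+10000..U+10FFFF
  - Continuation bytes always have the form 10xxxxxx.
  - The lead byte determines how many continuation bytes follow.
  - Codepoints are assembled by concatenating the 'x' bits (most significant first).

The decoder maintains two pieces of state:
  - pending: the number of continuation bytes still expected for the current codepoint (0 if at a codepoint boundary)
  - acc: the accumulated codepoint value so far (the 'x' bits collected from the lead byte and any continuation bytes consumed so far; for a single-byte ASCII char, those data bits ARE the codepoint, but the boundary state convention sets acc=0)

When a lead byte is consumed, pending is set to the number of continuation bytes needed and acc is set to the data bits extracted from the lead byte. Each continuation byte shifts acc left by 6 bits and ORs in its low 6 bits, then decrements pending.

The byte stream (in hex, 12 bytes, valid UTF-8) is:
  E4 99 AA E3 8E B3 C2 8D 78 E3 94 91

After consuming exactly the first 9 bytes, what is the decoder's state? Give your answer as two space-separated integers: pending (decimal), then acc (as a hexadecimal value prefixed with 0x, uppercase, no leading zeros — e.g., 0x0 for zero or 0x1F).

Answer: 0 0x0

Derivation:
Byte[0]=E4: 3-byte lead. pending=2, acc=0x4
Byte[1]=99: continuation. acc=(acc<<6)|0x19=0x119, pending=1
Byte[2]=AA: continuation. acc=(acc<<6)|0x2A=0x466A, pending=0
Byte[3]=E3: 3-byte lead. pending=2, acc=0x3
Byte[4]=8E: continuation. acc=(acc<<6)|0x0E=0xCE, pending=1
Byte[5]=B3: continuation. acc=(acc<<6)|0x33=0x33B3, pending=0
Byte[6]=C2: 2-byte lead. pending=1, acc=0x2
Byte[7]=8D: continuation. acc=(acc<<6)|0x0D=0x8D, pending=0
Byte[8]=78: 1-byte. pending=0, acc=0x0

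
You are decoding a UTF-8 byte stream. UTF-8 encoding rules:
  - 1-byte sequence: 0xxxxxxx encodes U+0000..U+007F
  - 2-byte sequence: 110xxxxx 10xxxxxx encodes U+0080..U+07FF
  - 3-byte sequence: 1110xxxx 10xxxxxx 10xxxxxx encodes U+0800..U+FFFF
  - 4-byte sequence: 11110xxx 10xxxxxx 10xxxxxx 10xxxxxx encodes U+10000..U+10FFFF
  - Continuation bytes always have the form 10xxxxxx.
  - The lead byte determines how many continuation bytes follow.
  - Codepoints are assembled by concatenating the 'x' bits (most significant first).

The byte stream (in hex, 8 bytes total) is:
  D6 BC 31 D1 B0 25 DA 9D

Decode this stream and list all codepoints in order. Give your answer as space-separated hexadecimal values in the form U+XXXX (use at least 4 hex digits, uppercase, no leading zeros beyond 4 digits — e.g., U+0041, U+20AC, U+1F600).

Byte[0]=D6: 2-byte lead, need 1 cont bytes. acc=0x16
Byte[1]=BC: continuation. acc=(acc<<6)|0x3C=0x5BC
Completed: cp=U+05BC (starts at byte 0)
Byte[2]=31: 1-byte ASCII. cp=U+0031
Byte[3]=D1: 2-byte lead, need 1 cont bytes. acc=0x11
Byte[4]=B0: continuation. acc=(acc<<6)|0x30=0x470
Completed: cp=U+0470 (starts at byte 3)
Byte[5]=25: 1-byte ASCII. cp=U+0025
Byte[6]=DA: 2-byte lead, need 1 cont bytes. acc=0x1A
Byte[7]=9D: continuation. acc=(acc<<6)|0x1D=0x69D
Completed: cp=U+069D (starts at byte 6)

Answer: U+05BC U+0031 U+0470 U+0025 U+069D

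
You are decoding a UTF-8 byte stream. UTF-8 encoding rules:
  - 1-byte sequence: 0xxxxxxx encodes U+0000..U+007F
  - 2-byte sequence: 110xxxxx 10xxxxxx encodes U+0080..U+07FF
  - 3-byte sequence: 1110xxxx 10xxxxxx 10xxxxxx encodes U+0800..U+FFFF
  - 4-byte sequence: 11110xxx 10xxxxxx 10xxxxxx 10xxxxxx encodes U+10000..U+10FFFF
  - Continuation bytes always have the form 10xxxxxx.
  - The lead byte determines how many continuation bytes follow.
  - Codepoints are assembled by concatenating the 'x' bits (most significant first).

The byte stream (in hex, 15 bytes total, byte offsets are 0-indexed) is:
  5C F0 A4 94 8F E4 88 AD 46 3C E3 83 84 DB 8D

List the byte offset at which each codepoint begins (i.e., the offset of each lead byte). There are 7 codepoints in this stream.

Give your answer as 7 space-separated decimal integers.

Byte[0]=5C: 1-byte ASCII. cp=U+005C
Byte[1]=F0: 4-byte lead, need 3 cont bytes. acc=0x0
Byte[2]=A4: continuation. acc=(acc<<6)|0x24=0x24
Byte[3]=94: continuation. acc=(acc<<6)|0x14=0x914
Byte[4]=8F: continuation. acc=(acc<<6)|0x0F=0x2450F
Completed: cp=U+2450F (starts at byte 1)
Byte[5]=E4: 3-byte lead, need 2 cont bytes. acc=0x4
Byte[6]=88: continuation. acc=(acc<<6)|0x08=0x108
Byte[7]=AD: continuation. acc=(acc<<6)|0x2D=0x422D
Completed: cp=U+422D (starts at byte 5)
Byte[8]=46: 1-byte ASCII. cp=U+0046
Byte[9]=3C: 1-byte ASCII. cp=U+003C
Byte[10]=E3: 3-byte lead, need 2 cont bytes. acc=0x3
Byte[11]=83: continuation. acc=(acc<<6)|0x03=0xC3
Byte[12]=84: continuation. acc=(acc<<6)|0x04=0x30C4
Completed: cp=U+30C4 (starts at byte 10)
Byte[13]=DB: 2-byte lead, need 1 cont bytes. acc=0x1B
Byte[14]=8D: continuation. acc=(acc<<6)|0x0D=0x6CD
Completed: cp=U+06CD (starts at byte 13)

Answer: 0 1 5 8 9 10 13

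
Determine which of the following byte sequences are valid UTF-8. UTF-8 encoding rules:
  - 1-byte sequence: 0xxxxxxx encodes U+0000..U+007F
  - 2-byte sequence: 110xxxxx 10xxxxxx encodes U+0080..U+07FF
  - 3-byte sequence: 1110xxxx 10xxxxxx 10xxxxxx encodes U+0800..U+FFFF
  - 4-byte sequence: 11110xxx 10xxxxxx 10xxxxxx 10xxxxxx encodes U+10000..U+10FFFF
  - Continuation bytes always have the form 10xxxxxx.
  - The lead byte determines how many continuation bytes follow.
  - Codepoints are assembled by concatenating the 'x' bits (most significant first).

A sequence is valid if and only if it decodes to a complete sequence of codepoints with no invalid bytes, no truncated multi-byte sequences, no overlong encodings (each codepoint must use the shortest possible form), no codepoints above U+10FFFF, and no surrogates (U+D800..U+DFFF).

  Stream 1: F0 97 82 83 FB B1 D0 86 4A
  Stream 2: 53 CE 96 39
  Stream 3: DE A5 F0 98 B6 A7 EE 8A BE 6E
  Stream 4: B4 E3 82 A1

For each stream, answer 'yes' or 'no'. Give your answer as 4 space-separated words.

Answer: no yes yes no

Derivation:
Stream 1: error at byte offset 4. INVALID
Stream 2: decodes cleanly. VALID
Stream 3: decodes cleanly. VALID
Stream 4: error at byte offset 0. INVALID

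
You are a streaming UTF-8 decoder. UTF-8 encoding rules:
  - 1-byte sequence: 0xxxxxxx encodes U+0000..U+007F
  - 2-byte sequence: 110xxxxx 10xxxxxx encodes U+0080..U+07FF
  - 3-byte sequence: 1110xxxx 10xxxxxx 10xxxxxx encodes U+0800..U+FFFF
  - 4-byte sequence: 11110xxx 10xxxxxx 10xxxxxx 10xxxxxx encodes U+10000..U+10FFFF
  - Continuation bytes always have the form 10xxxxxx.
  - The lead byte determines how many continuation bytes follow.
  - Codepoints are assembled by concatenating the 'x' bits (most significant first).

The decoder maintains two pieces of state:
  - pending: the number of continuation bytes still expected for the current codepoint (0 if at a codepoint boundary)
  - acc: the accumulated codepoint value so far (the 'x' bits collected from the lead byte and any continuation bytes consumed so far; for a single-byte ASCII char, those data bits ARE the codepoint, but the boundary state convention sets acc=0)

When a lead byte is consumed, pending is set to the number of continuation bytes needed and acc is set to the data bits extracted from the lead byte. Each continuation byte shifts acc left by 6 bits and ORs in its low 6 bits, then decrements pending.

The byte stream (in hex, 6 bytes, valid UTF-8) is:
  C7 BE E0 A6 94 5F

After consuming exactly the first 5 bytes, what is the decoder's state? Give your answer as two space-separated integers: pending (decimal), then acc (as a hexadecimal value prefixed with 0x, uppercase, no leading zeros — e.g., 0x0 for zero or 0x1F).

Answer: 0 0x994

Derivation:
Byte[0]=C7: 2-byte lead. pending=1, acc=0x7
Byte[1]=BE: continuation. acc=(acc<<6)|0x3E=0x1FE, pending=0
Byte[2]=E0: 3-byte lead. pending=2, acc=0x0
Byte[3]=A6: continuation. acc=(acc<<6)|0x26=0x26, pending=1
Byte[4]=94: continuation. acc=(acc<<6)|0x14=0x994, pending=0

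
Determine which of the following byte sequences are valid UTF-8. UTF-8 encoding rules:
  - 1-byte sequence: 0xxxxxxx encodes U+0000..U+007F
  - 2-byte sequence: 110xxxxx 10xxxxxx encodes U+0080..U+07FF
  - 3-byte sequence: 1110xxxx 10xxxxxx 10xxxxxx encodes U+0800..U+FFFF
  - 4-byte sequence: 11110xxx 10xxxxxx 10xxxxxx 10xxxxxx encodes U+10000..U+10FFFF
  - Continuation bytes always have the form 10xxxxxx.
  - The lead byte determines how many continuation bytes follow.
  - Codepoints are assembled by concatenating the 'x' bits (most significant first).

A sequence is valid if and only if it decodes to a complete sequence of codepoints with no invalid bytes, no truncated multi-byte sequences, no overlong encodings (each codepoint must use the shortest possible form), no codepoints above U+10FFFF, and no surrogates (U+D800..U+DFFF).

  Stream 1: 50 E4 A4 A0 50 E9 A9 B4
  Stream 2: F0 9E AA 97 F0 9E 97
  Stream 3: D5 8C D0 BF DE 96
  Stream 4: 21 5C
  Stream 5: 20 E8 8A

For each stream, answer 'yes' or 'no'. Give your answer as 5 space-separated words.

Answer: yes no yes yes no

Derivation:
Stream 1: decodes cleanly. VALID
Stream 2: error at byte offset 7. INVALID
Stream 3: decodes cleanly. VALID
Stream 4: decodes cleanly. VALID
Stream 5: error at byte offset 3. INVALID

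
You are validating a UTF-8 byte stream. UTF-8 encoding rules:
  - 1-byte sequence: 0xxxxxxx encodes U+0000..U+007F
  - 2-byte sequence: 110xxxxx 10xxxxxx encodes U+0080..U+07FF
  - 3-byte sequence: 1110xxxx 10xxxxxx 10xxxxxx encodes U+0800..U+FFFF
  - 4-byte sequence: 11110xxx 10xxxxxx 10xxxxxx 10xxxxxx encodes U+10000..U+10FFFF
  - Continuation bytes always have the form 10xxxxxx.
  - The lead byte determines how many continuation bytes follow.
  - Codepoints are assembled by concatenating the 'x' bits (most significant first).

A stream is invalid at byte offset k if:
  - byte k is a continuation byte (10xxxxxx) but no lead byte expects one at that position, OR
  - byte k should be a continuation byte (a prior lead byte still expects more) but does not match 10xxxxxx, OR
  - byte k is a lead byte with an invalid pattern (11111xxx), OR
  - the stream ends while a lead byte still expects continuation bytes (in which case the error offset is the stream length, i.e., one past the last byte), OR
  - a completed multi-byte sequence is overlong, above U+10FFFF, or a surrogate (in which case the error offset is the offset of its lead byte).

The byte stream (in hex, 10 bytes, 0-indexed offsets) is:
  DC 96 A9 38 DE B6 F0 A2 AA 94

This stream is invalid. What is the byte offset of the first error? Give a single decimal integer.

Byte[0]=DC: 2-byte lead, need 1 cont bytes. acc=0x1C
Byte[1]=96: continuation. acc=(acc<<6)|0x16=0x716
Completed: cp=U+0716 (starts at byte 0)
Byte[2]=A9: INVALID lead byte (not 0xxx/110x/1110/11110)

Answer: 2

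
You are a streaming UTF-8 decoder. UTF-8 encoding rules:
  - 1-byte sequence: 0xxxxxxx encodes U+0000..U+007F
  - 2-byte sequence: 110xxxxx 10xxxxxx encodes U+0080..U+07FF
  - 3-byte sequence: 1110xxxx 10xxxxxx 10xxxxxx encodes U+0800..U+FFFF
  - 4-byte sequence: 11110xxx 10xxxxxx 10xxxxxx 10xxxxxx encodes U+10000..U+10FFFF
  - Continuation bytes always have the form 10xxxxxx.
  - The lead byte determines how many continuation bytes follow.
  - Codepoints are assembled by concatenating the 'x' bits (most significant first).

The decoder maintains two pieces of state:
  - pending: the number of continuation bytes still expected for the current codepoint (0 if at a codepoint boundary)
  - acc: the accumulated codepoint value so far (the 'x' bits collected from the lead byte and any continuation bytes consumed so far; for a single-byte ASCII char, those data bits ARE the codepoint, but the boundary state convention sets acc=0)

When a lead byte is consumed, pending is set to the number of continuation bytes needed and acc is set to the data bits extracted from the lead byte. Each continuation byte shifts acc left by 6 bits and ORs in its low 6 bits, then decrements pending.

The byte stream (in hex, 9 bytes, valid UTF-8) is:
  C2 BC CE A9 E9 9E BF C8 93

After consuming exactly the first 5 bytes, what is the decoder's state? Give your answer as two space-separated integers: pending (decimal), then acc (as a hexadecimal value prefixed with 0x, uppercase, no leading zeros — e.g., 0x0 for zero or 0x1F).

Byte[0]=C2: 2-byte lead. pending=1, acc=0x2
Byte[1]=BC: continuation. acc=(acc<<6)|0x3C=0xBC, pending=0
Byte[2]=CE: 2-byte lead. pending=1, acc=0xE
Byte[3]=A9: continuation. acc=(acc<<6)|0x29=0x3A9, pending=0
Byte[4]=E9: 3-byte lead. pending=2, acc=0x9

Answer: 2 0x9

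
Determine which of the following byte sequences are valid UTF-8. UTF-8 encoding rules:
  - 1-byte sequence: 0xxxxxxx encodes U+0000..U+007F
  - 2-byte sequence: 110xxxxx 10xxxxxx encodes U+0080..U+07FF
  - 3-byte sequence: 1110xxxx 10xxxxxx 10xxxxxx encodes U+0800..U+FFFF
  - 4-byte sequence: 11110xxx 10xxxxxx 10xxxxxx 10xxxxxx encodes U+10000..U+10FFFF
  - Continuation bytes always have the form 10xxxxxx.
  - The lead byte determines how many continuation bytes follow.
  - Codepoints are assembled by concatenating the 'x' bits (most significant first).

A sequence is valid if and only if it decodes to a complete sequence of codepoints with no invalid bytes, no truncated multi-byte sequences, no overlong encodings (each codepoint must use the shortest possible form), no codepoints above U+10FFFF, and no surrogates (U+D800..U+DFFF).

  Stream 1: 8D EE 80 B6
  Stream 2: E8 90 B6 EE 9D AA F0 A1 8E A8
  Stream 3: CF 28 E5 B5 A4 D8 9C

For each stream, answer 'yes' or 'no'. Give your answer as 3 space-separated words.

Stream 1: error at byte offset 0. INVALID
Stream 2: decodes cleanly. VALID
Stream 3: error at byte offset 1. INVALID

Answer: no yes no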